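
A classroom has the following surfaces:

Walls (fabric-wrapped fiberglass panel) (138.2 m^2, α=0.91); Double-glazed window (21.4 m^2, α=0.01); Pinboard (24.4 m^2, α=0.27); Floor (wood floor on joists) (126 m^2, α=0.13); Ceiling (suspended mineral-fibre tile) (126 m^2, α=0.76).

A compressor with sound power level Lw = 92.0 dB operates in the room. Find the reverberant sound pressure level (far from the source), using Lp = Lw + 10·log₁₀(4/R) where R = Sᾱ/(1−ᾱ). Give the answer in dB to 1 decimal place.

A = 244.704 sabins; S = 436.0 m^2.
ᾱ = 0.5612, so room constant R = A/(1−ᾱ) = 557.666 m^2.
Lp = 92.0 + 10·log₁₀(4/557.666) = 92.0 + (-21.44) = 70.6 dB.

70.6 dB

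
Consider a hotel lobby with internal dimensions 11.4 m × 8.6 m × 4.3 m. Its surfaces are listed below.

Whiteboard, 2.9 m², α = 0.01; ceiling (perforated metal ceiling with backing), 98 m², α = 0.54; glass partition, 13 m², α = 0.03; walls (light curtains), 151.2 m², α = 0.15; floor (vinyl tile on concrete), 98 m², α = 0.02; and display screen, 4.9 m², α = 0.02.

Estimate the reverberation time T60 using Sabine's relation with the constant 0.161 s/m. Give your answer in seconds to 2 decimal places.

0.87 s

Summing Sᵢαᵢ: 0.029 + 52.920 + 0.390 + 22.680 + 1.960 + 0.098 → A = 78.077 sabins.
Volume V = 11.4 × 8.6 × 4.3 = 421.572 m³.
RT60 = 0.161 · V / A = 0.161 × 421.572 / 78.077 = 0.87 s.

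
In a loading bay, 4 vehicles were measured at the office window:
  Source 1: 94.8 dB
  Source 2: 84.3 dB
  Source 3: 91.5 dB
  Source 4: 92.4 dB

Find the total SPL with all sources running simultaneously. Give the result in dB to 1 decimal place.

Σ 10^(Lᵢ/10) = 6.439e+09.
Back to dB: 10·log₁₀ Σ = 98.1 dB.

98.1 dB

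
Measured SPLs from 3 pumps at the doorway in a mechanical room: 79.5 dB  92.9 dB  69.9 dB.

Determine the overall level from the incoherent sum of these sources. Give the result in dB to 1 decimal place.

Sum in the linear (power) domain: Σ 10^(Lᵢ/10) = 10^(79.5/10) + 10^(92.9/10) + 10^(69.9/10) = 2.049e+09.
L_total = 10·log₁₀(2.049e+09) = 93.1 dB.

93.1 dB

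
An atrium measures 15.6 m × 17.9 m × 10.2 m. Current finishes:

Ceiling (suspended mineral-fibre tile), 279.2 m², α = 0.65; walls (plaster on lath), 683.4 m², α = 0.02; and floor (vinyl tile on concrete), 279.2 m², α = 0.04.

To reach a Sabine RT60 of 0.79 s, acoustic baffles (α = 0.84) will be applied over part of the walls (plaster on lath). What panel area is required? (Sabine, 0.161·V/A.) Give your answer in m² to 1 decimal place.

Summing Sᵢαᵢ: 181.480 + 13.668 + 11.168 → A₁ = 206.316 sabins.
Required A₂ = 0.161·2848.248/0.79 = 580.466 sabins.
Absorption to add: 580.466 − 206.316 = 374.150 sabins.
Net gain per m²: Δα = 0.84 − 0.02 = 0.82.
Panel area = 374.150 / 0.82 = 456.3 m².

456.3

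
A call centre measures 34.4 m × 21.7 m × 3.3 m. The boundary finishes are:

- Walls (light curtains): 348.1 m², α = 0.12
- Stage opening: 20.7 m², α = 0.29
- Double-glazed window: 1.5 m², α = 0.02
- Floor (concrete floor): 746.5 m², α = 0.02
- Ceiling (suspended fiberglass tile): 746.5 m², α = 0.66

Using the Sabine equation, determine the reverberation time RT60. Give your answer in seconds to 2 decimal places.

Summing Sᵢαᵢ: 41.772 + 6.003 + 0.030 + 14.930 + 492.690 → A = 555.425 sabins.
Volume V = 34.4 × 21.7 × 3.3 = 2463.384 m³.
T = 0.161 V/A = 0.161·2463.384/555.425 = 0.71 s.

0.71 s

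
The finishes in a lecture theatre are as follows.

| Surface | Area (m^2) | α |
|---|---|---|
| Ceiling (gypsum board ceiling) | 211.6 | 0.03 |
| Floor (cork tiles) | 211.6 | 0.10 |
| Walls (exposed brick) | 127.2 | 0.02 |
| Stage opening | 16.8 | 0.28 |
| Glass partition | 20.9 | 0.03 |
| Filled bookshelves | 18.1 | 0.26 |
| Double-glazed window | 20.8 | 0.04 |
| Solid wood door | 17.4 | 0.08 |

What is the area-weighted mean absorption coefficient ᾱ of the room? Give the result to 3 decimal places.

S = Σ Sᵢ = 211.6 + 211.6 + 127.2 + 16.8 + 20.9 + 18.1 + 20.8 + 17.4 = 644.4 m^2.
Σ(Sᵢαᵢ) = 211.6*0.03 + 211.6*0.10 + 127.2*0.02 + 16.8*0.28 + 20.9*0.03 + 18.1*0.26 + 20.8*0.04 + 17.4*0.08 = 42.313.
ᾱ = 42.313 / 644.4 = 0.066.

0.066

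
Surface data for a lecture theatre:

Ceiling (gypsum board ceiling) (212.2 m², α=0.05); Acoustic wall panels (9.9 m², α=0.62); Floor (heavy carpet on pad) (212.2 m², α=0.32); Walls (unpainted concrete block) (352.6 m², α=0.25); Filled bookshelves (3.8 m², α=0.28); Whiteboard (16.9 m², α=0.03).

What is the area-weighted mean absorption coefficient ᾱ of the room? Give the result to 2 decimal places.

Total surface area S = 807.6 m².
Weighted sum Σ Sα = 174.373.
ᾱ = A/S = 0.22.

0.22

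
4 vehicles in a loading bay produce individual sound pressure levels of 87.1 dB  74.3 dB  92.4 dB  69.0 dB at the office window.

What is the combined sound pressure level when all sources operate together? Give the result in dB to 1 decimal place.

Σ 10^(Lᵢ/10) = 2.286e+09.
Combined level = 10 log₁₀(2.286e+09) = 93.6 dB.

93.6 dB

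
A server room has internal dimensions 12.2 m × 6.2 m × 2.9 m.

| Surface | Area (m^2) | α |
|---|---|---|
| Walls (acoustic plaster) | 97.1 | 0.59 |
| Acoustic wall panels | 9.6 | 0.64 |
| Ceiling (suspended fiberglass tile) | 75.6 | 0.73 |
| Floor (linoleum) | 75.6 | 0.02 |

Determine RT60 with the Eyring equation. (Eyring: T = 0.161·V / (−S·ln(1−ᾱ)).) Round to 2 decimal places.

0.22 sec

Total surface area S = 97.1 + 9.6 + 75.6 + 75.6 = 257.9 m^2.
Absorption A = 97.1·0.59 + 9.6·0.64 + 75.6·0.73 + 75.6·0.02 = 120.133 sabins.
Mean coefficient ᾱ = A/S = 0.4658.
Eyring denominator: −S ln(1−ᾱ) = 161.699.
V = 12.2 × 6.2 × 2.9 = 219.356 m³.
T = 0.161·V/[−S·ln(1−ᾱ)] = 0.161·219.356/161.699 = 0.22 s.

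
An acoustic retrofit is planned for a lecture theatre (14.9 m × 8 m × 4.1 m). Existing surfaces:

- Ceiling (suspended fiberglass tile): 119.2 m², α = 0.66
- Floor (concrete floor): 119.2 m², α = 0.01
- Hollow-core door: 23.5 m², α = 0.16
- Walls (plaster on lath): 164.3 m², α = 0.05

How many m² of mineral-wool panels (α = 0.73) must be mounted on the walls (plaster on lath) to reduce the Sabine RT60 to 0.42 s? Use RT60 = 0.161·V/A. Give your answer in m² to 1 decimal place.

Total absorption A₁ = 119.2·0.66 + 119.2·0.01 + 23.5·0.16 + 164.3·0.05
  = 78.672 + 1.192 + 3.760 + 8.215 = 91.839 m² sabins.
V = 488.72 m³. Target absorption A₂ = 0.161 × 488.72 / 0.42 = 187.343 sabins.
Absorption to add: 187.343 − 91.839 = 95.504 sabins.
Net gain per m²: Δα = 0.73 − 0.05 = 0.68.
Area = ΔA/Δα = 95.504/0.68 = 140.4 m².

140.4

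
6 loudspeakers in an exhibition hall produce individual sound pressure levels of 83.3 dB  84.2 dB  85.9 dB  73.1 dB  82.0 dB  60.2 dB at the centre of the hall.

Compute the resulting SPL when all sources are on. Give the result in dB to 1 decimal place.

Converting to relative power and adding: 10^(83.3/10) + 10^(84.2/10) + 10^(85.9/10) + 10^(73.1/10) + 10^(82.0/10) + 10^(60.2/10) = 1.046e+09.
Combined level = 10 log₁₀(1.046e+09) = 90.2 dB.

90.2 dB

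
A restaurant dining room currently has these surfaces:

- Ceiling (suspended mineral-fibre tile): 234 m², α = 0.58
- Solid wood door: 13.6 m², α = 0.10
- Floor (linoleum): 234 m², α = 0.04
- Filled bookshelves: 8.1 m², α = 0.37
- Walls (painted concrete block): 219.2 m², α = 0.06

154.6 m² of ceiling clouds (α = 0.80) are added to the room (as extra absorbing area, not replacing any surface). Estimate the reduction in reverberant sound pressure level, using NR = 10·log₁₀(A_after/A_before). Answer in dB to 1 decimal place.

2.5 dB

Total absorption A_before = 234·0.58 + 13.6·0.10 + 234·0.04 + 8.1·0.37 + 219.2·0.06
  = 135.720 + 1.360 + 9.360 + 2.997 + 13.152 = 162.589 m² sabins.
Treatment contributes 154.6·0.80 = 123.680 sabins.
A_after = 162.589 + 123.680 = 286.269 sabins.
Reduction = 10 log₁₀(A_after/A_before) = 10 log₁₀(1.7607) = 2.5 dB.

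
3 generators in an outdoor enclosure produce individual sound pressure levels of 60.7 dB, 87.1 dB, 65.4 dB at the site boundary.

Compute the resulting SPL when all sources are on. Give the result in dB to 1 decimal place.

Converting to relative power and adding: 10^(60.7/10) + 10^(87.1/10) + 10^(65.4/10) = 5.175e+08.
Combined level = 10 log₁₀(5.175e+08) = 87.1 dB.

87.1 dB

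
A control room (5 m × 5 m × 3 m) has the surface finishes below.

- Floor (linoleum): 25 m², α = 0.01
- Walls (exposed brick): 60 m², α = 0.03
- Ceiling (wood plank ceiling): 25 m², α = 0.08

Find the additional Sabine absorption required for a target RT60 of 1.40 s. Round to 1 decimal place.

Equivalent absorption area: A₁ = 25*0.01 + 60*0.03 + 25*0.08 = 4.050 m².
For T = 1.40 s, need A₂ = 0.161·V/T = 0.161·75/1.40 = 8.625 sabins.
ΔA = A₂ − A₁ = 8.625 − 4.050 = 4.6 sabins.

4.6 sabins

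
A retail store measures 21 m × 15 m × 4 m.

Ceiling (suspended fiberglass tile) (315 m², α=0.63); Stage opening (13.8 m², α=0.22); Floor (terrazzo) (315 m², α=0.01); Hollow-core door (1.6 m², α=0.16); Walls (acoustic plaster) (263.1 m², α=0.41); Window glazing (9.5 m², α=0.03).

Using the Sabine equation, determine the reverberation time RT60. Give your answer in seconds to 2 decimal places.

Equivalent absorption area: A = 315*0.63 + 13.8*0.22 + 315*0.01 + 1.6*0.16 + 263.1*0.41 + 9.5*0.03 = 313.048 m².
Volume V = 21 × 15 × 4 = 1260 m³.
Sabine: RT60 = 0.161 × 1260 / 313.048 = 0.65 s.

0.65 s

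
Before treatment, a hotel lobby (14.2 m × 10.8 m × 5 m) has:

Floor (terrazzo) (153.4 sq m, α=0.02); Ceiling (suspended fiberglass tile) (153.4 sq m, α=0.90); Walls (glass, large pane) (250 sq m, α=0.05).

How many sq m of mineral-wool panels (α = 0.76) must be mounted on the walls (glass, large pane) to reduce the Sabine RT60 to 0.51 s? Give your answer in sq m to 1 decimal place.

Equivalent absorption area: A₁ = 153.4·0.02 + 153.4·0.90 + 250·0.05 = 153.628 sq m.
Required A₂ = 0.161·766.8/0.51 = 242.068 sabins.
Absorption to add: 242.068 − 153.628 = 88.440 sabins.
Each sq m of panel replacing the walls (glass, large pane) adds (0.76 − 0.05) = 0.71 sabins.
Panel area = 88.440 / 0.71 = 124.6 sq m.

124.6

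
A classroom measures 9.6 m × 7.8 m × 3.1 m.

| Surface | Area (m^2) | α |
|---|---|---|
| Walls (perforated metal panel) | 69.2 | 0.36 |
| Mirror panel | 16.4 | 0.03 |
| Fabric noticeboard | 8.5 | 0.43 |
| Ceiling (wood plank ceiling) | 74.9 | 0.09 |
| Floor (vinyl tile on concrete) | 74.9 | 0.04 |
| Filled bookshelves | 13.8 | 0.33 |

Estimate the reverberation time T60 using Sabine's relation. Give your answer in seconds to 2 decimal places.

Total absorption A = 69.2×0.36 + 16.4×0.03 + 8.5×0.43 + 74.9×0.09 + 74.9×0.04 + 13.8×0.33
  = 24.912 + 0.492 + 3.655 + 6.741 + 2.996 + 4.554 = 43.350 m^2 sabins.
V = 9.6·7.8·3.1 = 232.128 m³.
Sabine: RT60 = 0.161 × 232.128 / 43.350 = 0.86 s.

0.86 s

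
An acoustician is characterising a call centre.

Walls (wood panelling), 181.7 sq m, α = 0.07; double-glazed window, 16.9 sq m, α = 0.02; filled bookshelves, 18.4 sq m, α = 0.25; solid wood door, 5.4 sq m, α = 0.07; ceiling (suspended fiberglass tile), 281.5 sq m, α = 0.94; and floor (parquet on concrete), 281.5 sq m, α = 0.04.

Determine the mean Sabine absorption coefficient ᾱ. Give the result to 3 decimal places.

0.374

S = Σ Sᵢ = 181.7 + 16.9 + 18.4 + 5.4 + 281.5 + 281.5 = 785.4 sq m.
A = 181.7×0.07 + 16.9×0.02 + 18.4×0.25 + 5.4×0.07 + 281.5×0.94 + 281.5×0.04 = 293.905 sabins.
ᾱ = 293.905 / 785.4 = 0.374.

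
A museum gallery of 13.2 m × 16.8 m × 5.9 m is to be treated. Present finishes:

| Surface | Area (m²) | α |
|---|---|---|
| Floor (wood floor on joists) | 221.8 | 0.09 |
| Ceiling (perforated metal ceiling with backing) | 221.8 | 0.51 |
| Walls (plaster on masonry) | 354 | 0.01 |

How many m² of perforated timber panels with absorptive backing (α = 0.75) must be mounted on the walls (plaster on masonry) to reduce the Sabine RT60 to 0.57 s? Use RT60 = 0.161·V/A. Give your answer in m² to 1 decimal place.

314.8

Equivalent absorption area: A₁ = 221.8×0.09 + 221.8×0.51 + 354×0.01 = 136.620 m².
V = 1308.384 m³. Target absorption A₂ = 0.161 × 1308.384 / 0.57 = 369.561 sabins.
ΔA needed = 369.561 − 136.620 = 232.941 sabins.
Each m² of panel replacing the walls (plaster on masonry) adds (0.75 − 0.01) = 0.74 sabins.
Area = ΔA/Δα = 232.941/0.74 = 314.8 m².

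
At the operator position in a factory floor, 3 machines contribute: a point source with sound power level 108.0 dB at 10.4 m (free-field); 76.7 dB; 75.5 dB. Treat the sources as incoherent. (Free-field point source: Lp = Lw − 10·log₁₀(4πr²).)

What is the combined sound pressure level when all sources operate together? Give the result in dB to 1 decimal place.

Source at 10.4 m: Lp = 108.0 − 10·log₁₀(4π·10.4²) = 108.0 − 10·log₁₀(1359.179) = 76.7 dB.
Sum in the linear (power) domain: Σ 10^(Lᵢ/10) = 10^(76.7/10) + 10^(76.7/10) + 10^(75.5/10) = 1.29e+08.
L_total = 10·log₁₀(1.29e+08) = 81.1 dB.

81.1 dB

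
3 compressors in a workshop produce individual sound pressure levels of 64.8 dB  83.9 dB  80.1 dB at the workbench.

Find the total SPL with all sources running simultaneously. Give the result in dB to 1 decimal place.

Converting to relative power and adding: 10^(64.8/10) + 10^(83.9/10) + 10^(80.1/10) = 3.508e+08.
L_total = 10·log₁₀(3.508e+08) = 85.5 dB.

85.5 dB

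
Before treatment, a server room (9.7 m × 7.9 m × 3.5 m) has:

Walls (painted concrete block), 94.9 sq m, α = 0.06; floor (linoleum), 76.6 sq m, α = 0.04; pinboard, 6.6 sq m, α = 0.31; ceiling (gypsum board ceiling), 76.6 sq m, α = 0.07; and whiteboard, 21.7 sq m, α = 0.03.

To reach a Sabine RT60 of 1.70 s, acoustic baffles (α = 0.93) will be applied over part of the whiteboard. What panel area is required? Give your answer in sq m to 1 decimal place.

9.5

A₁ = Σ Sᵢαᵢ = 94.9*0.06 + 76.6*0.04 + 6.6*0.31 + 76.6*0.07 + 21.7*0.03 = 16.817 sabins.
Required A₂ = 0.161·268.205/1.70 = 25.401 sabins.
Absorption to add: 25.401 − 16.817 = 8.584 sabins.
Each sq m of panel replacing the whiteboard adds (0.93 − 0.03) = 0.90 sabins.
Panel area = 8.584 / 0.90 = 9.5 sq m.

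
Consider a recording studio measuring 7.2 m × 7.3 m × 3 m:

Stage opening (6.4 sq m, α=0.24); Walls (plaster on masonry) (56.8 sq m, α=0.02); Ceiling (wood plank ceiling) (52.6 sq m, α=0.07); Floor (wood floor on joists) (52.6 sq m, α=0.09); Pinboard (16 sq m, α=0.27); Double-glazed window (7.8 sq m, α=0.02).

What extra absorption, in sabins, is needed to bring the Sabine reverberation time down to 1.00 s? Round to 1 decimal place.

9.8 sabins

A₁ = Σ Sᵢαᵢ = 6.4×0.24 + 56.8×0.02 + 52.6×0.07 + 52.6×0.09 + 16×0.27 + 7.8×0.02 = 15.564 sabins.
V = 157.68 m³. Required absorption A₂ = 0.161 × 157.68 / 1.00 = 25.386 sabins.
ΔA = A₂ − A₁ = 25.386 − 15.564 = 9.8 sabins.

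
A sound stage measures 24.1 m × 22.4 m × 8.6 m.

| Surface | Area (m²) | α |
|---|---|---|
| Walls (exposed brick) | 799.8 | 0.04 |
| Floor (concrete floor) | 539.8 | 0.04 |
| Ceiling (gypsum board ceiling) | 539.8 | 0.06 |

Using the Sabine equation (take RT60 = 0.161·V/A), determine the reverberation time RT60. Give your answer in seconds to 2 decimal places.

8.69 s

Total absorption A = 799.8×0.04 + 539.8×0.04 + 539.8×0.06
  = 31.992 + 21.592 + 32.388 = 85.972 m² sabins.
V = 24.1·22.4·8.6 = 4642.624 m³.
RT60 = 0.161 · V / A = 0.161 × 4642.624 / 85.972 = 8.69 s.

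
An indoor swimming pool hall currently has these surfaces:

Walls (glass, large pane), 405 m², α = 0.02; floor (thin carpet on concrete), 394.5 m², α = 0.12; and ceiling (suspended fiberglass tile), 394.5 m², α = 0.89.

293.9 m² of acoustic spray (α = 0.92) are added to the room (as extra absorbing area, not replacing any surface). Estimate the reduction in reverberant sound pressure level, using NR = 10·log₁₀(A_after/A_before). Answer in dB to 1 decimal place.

Total absorption A_before = 405*0.02 + 394.5*0.12 + 394.5*0.89
  = 8.100 + 47.340 + 351.105 = 406.545 m² sabins.
Added absorption = 293.9 × 0.92 = 270.388 sabins.
A_after = 406.545 + 270.388 = 676.933 sabins.
Reduction = 10 log₁₀(A_after/A_before) = 10 log₁₀(1.6651) = 2.2 dB.

2.2 dB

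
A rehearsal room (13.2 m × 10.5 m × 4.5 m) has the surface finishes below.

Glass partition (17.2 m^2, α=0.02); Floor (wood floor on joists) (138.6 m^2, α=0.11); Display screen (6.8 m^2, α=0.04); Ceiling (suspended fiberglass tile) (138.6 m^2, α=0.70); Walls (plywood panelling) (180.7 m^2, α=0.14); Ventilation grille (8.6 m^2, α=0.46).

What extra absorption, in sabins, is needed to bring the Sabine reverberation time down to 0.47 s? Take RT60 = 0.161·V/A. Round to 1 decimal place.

Total absorption A₁ = 17.2·0.02 + 138.6·0.11 + 6.8·0.04 + 138.6·0.70 + 180.7·0.14 + 8.6·0.46
  = 0.344 + 15.246 + 0.272 + 97.020 + 25.298 + 3.956 = 142.136 m^2 sabins.
For T = 0.47 s, need A₂ = 0.161·V/T = 0.161·623.7/0.47 = 213.650 sabins.
ΔA = A₂ − A₁ = 213.650 − 142.136 = 71.5 sabins.

71.5 sabins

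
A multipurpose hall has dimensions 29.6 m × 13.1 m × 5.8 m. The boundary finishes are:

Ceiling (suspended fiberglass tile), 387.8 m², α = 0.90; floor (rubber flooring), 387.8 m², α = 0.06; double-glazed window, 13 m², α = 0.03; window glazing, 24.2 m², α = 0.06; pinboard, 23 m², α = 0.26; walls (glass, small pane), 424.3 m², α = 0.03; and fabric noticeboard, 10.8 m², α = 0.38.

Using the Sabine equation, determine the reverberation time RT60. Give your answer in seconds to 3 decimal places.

Summing Sᵢαᵢ: 349.020 + 23.268 + 0.390 + 1.452 + 5.980 + 12.729 + 4.104 → A = 396.943 sabins.
Room volume: 2249.008 m³.
RT60 = 0.161 · V / A = 0.161 × 2249.008 / 396.943 = 0.912 s.

0.912 s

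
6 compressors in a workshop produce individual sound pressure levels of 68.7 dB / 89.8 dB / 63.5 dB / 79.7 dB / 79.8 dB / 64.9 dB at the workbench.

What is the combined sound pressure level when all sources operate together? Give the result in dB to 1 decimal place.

Σ 10^(Lᵢ/10) = 1.157e+09.
L_total = 10·log₁₀(1.157e+09) = 90.6 dB.

90.6 dB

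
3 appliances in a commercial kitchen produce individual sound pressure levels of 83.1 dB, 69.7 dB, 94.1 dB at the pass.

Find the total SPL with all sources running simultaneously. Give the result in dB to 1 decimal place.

94.4 dB

Converting to relative power and adding: 10^(83.1/10) + 10^(69.7/10) + 10^(94.1/10) = 2.784e+09.
Back to dB: 10·log₁₀ Σ = 94.4 dB.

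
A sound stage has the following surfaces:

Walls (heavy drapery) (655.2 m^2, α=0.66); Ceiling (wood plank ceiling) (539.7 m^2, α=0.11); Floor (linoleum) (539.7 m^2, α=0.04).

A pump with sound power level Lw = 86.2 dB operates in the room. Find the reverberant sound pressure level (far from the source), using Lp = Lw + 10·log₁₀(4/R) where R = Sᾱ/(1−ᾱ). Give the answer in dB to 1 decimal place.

63.6 dB

Σ(Sᵢαᵢ) = 655.2×0.66 + 539.7×0.11 + 539.7×0.04 = 513.387; total area S = 1734.6 m^2.
ᾱ = 513.387/1734.6 = 0.2960; R = Sᾱ/(1−ᾱ) = 513.387/(1−0.2960) = 729.243 m^2.
Lp = 86.2 + 10·log₁₀(4/729.243) = 86.2 + (-22.61) = 63.6 dB.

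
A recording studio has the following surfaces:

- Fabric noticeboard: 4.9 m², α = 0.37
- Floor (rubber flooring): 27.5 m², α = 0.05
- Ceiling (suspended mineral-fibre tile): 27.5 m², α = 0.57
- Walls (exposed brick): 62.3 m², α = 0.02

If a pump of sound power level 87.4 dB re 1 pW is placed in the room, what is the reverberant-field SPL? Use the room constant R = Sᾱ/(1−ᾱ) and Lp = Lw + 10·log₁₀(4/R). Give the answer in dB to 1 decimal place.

79.6 dB

Σ(Sᵢαᵢ) = 4.9·0.37 + 27.5·0.05 + 27.5·0.57 + 62.3·0.02 = 20.109; total area S = 122.2 m².
ᾱ = 20.109/122.2 = 0.1646; R = Sᾱ/(1−ᾱ) = 20.109/(1−0.1646) = 24.071 m².
Lp = Lw + 10 log₁₀(4/R) = 87.4 -7.79 = 79.6 dB.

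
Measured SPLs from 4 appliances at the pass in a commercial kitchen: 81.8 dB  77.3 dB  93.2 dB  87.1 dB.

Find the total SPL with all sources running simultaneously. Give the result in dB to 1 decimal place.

94.5 dB

Sum in the linear (power) domain: Σ 10^(Lᵢ/10) = 10^(81.8/10) + 10^(77.3/10) + 10^(93.2/10) + 10^(87.1/10) = 2.807e+09.
Back to dB: 10·log₁₀ Σ = 94.5 dB.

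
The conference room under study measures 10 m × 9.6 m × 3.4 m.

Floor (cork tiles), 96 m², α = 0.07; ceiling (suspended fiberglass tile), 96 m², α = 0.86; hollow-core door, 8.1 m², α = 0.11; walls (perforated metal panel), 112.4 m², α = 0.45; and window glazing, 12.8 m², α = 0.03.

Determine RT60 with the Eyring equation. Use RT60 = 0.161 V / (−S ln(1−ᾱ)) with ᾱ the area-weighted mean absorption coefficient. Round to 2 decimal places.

0.28 seconds

S = Σ Sᵢ = 325.3 m².
Absorption A = 96·0.07 + 96·0.86 + 8.1·0.11 + 112.4·0.45 + 12.8·0.03 = 141.135 sabins.
Mean coefficient ᾱ = A/S = 0.4339.
Eyring denominator: −S ln(1−ᾱ) = 185.091.
V = 10 × 9.6 × 3.4 = 326.4 m³.
T = 0.161·V/[−S·ln(1−ᾱ)] = 0.161·326.4/185.091 = 0.28 s.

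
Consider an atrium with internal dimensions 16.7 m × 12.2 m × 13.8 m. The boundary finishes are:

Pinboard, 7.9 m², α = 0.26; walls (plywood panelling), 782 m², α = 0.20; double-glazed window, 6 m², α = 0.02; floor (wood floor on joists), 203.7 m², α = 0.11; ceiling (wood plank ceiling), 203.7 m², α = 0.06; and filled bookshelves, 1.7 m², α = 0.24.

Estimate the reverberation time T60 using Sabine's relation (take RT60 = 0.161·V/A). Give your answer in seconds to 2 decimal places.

2.34 s

Summing Sᵢαᵢ: 2.054 + 156.400 + 0.120 + 22.407 + 12.222 + 0.408 → A = 193.611 sabins.
Room volume: 2811.612 m³.
Sabine: RT60 = 0.161 × 2811.612 / 193.611 = 2.34 s.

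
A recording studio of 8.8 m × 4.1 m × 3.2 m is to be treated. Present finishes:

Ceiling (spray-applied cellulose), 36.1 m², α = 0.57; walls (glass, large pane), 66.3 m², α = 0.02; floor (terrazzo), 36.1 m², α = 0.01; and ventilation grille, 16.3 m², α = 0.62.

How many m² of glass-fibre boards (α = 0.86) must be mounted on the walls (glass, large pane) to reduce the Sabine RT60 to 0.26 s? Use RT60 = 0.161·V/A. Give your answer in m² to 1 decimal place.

Summing Sᵢαᵢ: 20.577 + 1.326 + 0.361 + 10.106 → A₁ = 32.370 sabins.
V = 115.456 m³. Target absorption A₂ = 0.161 × 115.456 / 0.26 = 71.494 sabins.
ΔA needed = 71.494 − 32.370 = 39.124 sabins.
Each m² of panel replacing the walls (glass, large pane) adds (0.86 − 0.02) = 0.84 sabins.
Panel area = 39.124 / 0.84 = 46.6 m².

46.6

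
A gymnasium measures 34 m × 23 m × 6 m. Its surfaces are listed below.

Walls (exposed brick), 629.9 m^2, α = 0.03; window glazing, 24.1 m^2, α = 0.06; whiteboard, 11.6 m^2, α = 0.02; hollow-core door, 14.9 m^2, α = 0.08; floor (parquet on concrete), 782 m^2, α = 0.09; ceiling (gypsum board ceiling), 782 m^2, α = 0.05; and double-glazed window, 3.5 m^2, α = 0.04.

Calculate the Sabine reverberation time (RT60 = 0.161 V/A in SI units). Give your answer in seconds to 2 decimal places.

5.75 seconds

Equivalent absorption area: A = 629.9×0.03 + 24.1×0.06 + 11.6×0.02 + 14.9×0.08 + 782×0.09 + 782×0.05 + 3.5×0.04 = 131.387 m^2.
V = 34·23·6 = 4692 m³.
Sabine: RT60 = 0.161 × 4692 / 131.387 = 5.75 s.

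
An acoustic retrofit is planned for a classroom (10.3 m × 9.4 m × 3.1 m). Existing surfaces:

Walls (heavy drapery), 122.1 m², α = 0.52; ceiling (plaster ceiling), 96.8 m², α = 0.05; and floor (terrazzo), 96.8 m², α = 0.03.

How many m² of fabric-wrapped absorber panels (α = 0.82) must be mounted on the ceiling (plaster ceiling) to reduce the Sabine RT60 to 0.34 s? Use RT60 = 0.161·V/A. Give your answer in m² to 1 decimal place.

92.1

Equivalent absorption area: A₁ = 122.1×0.52 + 96.8×0.05 + 96.8×0.03 = 71.236 m².
V = 300.142 m³. Target absorption A₂ = 0.161 × 300.142 / 0.34 = 142.126 sabins.
Absorption to add: 142.126 − 71.236 = 70.890 sabins.
Each m² of panel replacing the ceiling (plaster ceiling) adds (0.82 − 0.05) = 0.77 sabins.
Panel area = 70.890 / 0.77 = 92.1 m².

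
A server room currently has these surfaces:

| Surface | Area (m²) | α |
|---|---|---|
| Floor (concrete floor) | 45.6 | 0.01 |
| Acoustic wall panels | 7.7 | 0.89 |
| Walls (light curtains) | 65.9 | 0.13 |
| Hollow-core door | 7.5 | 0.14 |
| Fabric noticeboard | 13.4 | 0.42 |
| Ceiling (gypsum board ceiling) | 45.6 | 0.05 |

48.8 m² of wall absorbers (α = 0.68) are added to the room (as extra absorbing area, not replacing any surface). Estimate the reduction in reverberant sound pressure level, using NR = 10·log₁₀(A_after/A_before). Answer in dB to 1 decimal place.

3.7 dB

Total absorption A_before = 45.6×0.01 + 7.7×0.89 + 65.9×0.13 + 7.5×0.14 + 13.4×0.42 + 45.6×0.05
  = 0.456 + 6.853 + 8.567 + 1.050 + 5.628 + 2.280 = 24.834 m² sabins.
Added absorption = 48.8 × 0.68 = 33.184 sabins.
New total A_after = 58.018 sabins.
Reduction = 10 log₁₀(A_after/A_before) = 10 log₁₀(2.3362) = 3.7 dB.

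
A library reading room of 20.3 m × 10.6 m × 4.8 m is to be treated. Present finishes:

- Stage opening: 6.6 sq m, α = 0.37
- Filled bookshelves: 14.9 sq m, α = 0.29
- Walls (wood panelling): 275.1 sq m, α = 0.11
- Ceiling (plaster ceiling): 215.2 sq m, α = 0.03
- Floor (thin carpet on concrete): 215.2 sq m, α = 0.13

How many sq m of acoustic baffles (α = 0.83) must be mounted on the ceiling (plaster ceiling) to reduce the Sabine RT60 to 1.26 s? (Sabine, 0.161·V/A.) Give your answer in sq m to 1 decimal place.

A₁ = Σ Sᵢαᵢ = 6.6·0.37 + 14.9·0.29 + 275.1·0.11 + 215.2·0.03 + 215.2·0.13 = 71.456 sabins.
V = 1032.864 m³. Target absorption A₂ = 0.161 × 1032.864 / 1.26 = 131.977 sabins.
Absorption to add: 131.977 − 71.456 = 60.521 sabins.
Net gain per sq m: Δα = 0.83 − 0.03 = 0.80.
Panel area = 60.521 / 0.80 = 75.7 sq m.

75.7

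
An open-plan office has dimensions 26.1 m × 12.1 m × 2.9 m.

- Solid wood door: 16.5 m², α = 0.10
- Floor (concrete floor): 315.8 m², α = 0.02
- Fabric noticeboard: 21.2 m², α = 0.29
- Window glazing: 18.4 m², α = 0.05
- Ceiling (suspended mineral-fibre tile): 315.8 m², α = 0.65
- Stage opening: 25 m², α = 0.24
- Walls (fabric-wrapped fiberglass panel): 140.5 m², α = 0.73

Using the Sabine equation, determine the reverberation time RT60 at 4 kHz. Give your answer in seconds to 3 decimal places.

0.448 seconds

A = Σ Sᵢαᵢ = 16.5·0.10 + 315.8·0.02 + 21.2·0.29 + 18.4·0.05 + 315.8·0.65 + 25·0.24 + 140.5·0.73 = 328.869 sabins.
Volume V = 26.1 × 12.1 × 2.9 = 915.849 m³.
Sabine: RT60 = 0.161 × 915.849 / 328.869 = 0.448 s.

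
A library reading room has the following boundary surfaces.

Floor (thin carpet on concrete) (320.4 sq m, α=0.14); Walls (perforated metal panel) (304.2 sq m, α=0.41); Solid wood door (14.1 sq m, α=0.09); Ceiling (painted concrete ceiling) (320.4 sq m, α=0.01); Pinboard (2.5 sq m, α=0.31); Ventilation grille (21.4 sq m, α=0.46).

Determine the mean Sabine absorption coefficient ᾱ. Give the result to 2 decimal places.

Total surface area S = 983.0 sq m.
Σ(Sᵢαᵢ) = 320.4×0.14 + 304.2×0.41 + 14.1×0.09 + 320.4×0.01 + 2.5×0.31 + 21.4×0.46 = 184.670.
ᾱ = 184.670 / 983.0 = 0.19.

0.19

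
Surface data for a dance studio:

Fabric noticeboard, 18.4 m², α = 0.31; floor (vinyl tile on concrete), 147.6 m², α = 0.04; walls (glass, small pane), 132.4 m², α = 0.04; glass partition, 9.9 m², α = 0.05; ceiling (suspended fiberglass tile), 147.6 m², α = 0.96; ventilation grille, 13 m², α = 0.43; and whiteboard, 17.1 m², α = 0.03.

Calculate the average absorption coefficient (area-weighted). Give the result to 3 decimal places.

0.340

S = Σ Sᵢ = 18.4 + 147.6 + 132.4 + 9.9 + 147.6 + 13 + 17.1 = 486.0 m².
Weighted sum Σ Sα = 165.198.
ᾱ = A/S = 0.340.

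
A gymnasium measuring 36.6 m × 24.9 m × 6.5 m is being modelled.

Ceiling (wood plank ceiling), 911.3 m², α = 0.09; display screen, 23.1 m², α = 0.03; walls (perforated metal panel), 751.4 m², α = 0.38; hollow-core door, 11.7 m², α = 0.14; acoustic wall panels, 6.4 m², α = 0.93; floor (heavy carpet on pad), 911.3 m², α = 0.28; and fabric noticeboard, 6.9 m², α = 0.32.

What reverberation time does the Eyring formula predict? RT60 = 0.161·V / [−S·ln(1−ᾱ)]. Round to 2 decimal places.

1.32 s

Total surface area S = 911.3 + 23.1 + 751.4 + 11.7 + 6.4 + 911.3 + 6.9 = 2622.1 m².
Σ(Sᵢαᵢ) = 911.3·0.09 + 23.1·0.03 + 751.4·0.38 + 11.7·0.14 + 6.4·0.93 + 911.3·0.28 + 6.9·0.32 = 633.204.
Mean coefficient ᾱ = A/S = 0.2415.
−S·ln(1−ᾱ) = −2622.1 × ln(1 − 0.2415) = 724.781.
V = 36.6 × 24.9 × 6.5 = 5923.71 m³.
T = 0.161·V/[−S·ln(1−ᾱ)] = 0.161·5923.71/724.781 = 1.32 s.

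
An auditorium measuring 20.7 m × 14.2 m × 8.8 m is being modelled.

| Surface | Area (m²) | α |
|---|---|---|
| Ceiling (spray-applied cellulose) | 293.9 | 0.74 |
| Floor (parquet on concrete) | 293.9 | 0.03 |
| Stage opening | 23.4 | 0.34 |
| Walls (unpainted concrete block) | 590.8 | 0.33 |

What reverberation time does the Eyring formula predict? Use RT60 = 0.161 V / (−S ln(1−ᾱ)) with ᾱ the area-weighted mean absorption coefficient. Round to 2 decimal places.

S = Σ Sᵢ = 1202.0 m².
Σ(Sᵢαᵢ) = 293.9·0.74 + 293.9·0.03 + 23.4·0.34 + 590.8·0.33 = 429.223.
Mean coefficient ᾱ = A/S = 0.3571.
−S·ln(1−ᾱ) = −1202.0 × ln(1 − 0.3571) = 531.003.
V = 20.7 × 14.2 × 8.8 = 2586.672 m³.
T = 0.161·V/[−S·ln(1−ᾱ)] = 0.161·2586.672/531.003 = 0.78 s.

0.78 s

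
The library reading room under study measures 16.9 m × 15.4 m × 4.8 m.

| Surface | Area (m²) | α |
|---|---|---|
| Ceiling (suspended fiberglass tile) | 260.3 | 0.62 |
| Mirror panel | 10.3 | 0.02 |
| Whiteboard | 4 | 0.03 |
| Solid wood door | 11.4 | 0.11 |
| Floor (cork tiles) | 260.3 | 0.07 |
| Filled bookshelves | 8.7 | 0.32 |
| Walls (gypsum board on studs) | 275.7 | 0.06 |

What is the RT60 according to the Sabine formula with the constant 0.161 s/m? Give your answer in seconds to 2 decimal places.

A = Σ Sᵢαᵢ = 260.3·0.62 + 10.3·0.02 + 4·0.03 + 11.4·0.11 + 260.3·0.07 + 8.7·0.32 + 275.7·0.06 = 200.513 sabins.
Volume V = 16.9 × 15.4 × 4.8 = 1249.248 m³.
T = 0.161 V/A = 0.161·1249.248/200.513 = 1.00 s.

1.00 sec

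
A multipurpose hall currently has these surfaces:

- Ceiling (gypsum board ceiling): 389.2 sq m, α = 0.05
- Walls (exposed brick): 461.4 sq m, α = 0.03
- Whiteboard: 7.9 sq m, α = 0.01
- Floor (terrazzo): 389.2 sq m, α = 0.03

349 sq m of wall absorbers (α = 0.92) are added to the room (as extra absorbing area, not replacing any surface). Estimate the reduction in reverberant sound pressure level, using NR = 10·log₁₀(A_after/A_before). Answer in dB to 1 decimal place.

Summing Sᵢαᵢ: 19.460 + 13.842 + 0.079 + 11.676 → A_before = 45.057 sabins.
Treatment contributes 349·0.92 = 321.080 sabins.
A_after = 45.057 + 321.080 = 366.137 sabins.
NR = 10·log₁₀(366.137/45.057) = 9.1 dB.

9.1 dB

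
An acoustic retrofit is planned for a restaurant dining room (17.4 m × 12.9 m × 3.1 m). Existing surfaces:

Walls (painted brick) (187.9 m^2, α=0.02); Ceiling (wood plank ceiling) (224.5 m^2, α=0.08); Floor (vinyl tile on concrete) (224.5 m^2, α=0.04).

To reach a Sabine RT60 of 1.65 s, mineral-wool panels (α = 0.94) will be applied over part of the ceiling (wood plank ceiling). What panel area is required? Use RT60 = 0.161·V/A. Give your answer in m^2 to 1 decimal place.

Equivalent absorption area: A₁ = 187.9·0.02 + 224.5·0.08 + 224.5·0.04 = 30.698 m^2.
Required A₂ = 0.161·695.826/1.65 = 67.896 sabins.
ΔA needed = 67.896 − 30.698 = 37.198 sabins.
Each m^2 of panel replacing the ceiling (wood plank ceiling) adds (0.94 − 0.08) = 0.86 sabins.
Area = ΔA/Δα = 37.198/0.86 = 43.3 m^2.

43.3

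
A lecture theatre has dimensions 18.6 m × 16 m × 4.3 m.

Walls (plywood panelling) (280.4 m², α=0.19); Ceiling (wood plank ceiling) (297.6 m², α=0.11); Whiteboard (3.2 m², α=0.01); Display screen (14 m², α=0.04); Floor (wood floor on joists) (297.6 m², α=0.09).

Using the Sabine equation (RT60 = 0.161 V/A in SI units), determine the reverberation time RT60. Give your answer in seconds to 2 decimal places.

1.82 sec

Equivalent absorption area: A = 280.4*0.19 + 297.6*0.11 + 3.2*0.01 + 14*0.04 + 297.6*0.09 = 113.388 m².
V = 18.6·16·4.3 = 1279.68 m³.
Sabine: RT60 = 0.161 × 1279.68 / 113.388 = 1.82 s.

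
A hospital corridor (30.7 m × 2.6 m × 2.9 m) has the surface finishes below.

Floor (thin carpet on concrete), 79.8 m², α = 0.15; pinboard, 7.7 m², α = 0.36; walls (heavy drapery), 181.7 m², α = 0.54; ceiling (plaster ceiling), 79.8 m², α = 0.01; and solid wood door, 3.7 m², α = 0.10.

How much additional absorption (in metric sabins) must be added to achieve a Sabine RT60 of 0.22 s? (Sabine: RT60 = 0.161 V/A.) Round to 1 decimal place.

Summing Sᵢαᵢ: 11.970 + 2.772 + 98.118 + 0.798 + 0.370 → A₁ = 114.028 sabins.
Target A₂ = 0.161·231.478/0.22 = 169.400 sabins (V = 231.478 m³).
Shortfall: 169.400 − 114.028 = 55.4 sabins.

55.4 sabins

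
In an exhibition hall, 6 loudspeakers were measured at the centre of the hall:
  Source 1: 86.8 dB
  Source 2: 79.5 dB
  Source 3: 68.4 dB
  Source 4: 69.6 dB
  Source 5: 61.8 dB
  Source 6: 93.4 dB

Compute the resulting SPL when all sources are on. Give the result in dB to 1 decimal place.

Sum in the linear (power) domain: Σ 10^(Lᵢ/10) = 10^(86.8/10) + 10^(79.5/10) + 10^(68.4/10) + 10^(69.6/10) + 10^(61.8/10) + 10^(93.4/10) = 2.773e+09.
Back to dB: 10·log₁₀ Σ = 94.4 dB.

94.4 dB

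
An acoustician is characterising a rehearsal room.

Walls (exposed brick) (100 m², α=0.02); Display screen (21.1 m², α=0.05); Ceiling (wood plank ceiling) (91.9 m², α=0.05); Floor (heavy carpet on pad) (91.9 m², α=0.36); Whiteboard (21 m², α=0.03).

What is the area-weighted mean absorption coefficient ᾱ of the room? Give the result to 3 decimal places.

0.127

Total surface area S = 325.9 m².
Σ(Sᵢαᵢ) = 100*0.02 + 21.1*0.05 + 91.9*0.05 + 91.9*0.36 + 21*0.03 = 41.364.
ᾱ = A/S = 0.127.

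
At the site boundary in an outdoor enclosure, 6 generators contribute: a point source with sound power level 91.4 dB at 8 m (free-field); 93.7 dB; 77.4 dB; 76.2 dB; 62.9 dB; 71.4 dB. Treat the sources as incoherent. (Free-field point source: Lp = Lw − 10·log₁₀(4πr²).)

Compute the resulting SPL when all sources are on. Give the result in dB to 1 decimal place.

Source at 8 m: Lp = 91.4 − 10·log₁₀(4π·8²) = 91.4 − 10·log₁₀(804.248) = 62.3 dB.
Converting to relative power and adding: 10^(62.3/10) + 10^(93.7/10) + 10^(77.4/10) + 10^(76.2/10) + 10^(62.9/10) + 10^(71.4/10) = 2.458e+09.
L_total = 10·log₁₀(2.458e+09) = 93.9 dB.

93.9 dB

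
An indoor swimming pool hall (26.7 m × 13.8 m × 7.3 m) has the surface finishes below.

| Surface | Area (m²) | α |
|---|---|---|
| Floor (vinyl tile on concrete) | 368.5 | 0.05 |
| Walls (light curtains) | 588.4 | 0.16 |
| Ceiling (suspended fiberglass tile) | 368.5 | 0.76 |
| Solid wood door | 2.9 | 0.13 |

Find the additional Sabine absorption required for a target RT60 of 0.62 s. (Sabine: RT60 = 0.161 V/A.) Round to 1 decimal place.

305.5 sabins

Total absorption A₁ = 368.5·0.05 + 588.4·0.16 + 368.5·0.76 + 2.9·0.13
  = 18.425 + 94.144 + 280.060 + 0.377 = 393.006 m² sabins.
Target A₂ = 0.161·2689.758/0.62 = 698.469 sabins (V = 2689.758 m³).
ΔA = A₂ − A₁ = 698.469 − 393.006 = 305.5 sabins.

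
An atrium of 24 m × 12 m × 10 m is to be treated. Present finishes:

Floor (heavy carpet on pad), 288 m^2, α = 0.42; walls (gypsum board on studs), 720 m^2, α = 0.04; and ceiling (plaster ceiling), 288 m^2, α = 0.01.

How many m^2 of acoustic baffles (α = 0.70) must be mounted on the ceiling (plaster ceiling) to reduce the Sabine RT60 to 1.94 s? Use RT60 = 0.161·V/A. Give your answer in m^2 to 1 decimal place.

125.2

Equivalent absorption area: A₁ = 288×0.42 + 720×0.04 + 288×0.01 = 152.640 m^2.
V = 2880 m³. Target absorption A₂ = 0.161 × 2880 / 1.94 = 239.010 sabins.
Absorption to add: 239.010 − 152.640 = 86.370 sabins.
Net gain per m^2: Δα = 0.70 − 0.01 = 0.69.
Area = ΔA/Δα = 86.370/0.69 = 125.2 m^2.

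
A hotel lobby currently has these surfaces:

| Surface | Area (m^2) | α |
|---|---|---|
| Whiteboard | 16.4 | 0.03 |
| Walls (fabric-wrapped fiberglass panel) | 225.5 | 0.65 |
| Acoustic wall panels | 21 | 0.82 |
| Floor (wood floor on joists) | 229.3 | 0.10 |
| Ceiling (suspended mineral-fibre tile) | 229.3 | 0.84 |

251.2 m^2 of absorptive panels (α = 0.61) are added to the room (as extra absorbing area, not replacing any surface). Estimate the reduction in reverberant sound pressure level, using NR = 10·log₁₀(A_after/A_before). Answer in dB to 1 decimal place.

1.5 dB

Summing Sᵢαᵢ: 0.492 + 146.575 + 17.220 + 22.930 + 192.612 → A_before = 379.829 sabins.
Added absorption = 251.2 × 0.61 = 153.232 sabins.
New total A_after = 533.061 sabins.
NR = 10·log₁₀(533.061/379.829) = 1.5 dB.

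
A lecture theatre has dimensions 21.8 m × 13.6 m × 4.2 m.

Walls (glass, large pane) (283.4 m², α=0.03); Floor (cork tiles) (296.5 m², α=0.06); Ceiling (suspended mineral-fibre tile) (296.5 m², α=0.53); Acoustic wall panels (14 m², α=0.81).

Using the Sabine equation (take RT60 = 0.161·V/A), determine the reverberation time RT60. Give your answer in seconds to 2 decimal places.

Total absorption A = 283.4*0.03 + 296.5*0.06 + 296.5*0.53 + 14*0.81
  = 8.502 + 17.790 + 157.145 + 11.340 = 194.777 m² sabins.
Volume V = 21.8 × 13.6 × 4.2 = 1245.216 m³.
Sabine: RT60 = 0.161 × 1245.216 / 194.777 = 1.03 s.

1.03 s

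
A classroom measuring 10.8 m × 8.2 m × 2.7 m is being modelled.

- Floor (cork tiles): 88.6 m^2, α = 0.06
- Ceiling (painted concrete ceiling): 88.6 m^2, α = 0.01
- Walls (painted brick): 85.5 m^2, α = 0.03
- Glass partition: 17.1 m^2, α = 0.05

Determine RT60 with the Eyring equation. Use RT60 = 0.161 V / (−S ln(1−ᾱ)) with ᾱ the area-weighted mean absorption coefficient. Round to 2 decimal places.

3.93 s

S = Σ Sᵢ = 279.8 m^2.
Σ(Sᵢαᵢ) = 88.6×0.06 + 88.6×0.01 + 85.5×0.03 + 17.1×0.05 = 9.622.
Mean coefficient ᾱ = A/S = 0.0344.
Eyring denominator: −S ln(1−ᾱ) = 9.795.
V = 10.8 × 8.2 × 2.7 = 239.112 m³.
T = 0.161·V/[−S·ln(1−ᾱ)] = 0.161·239.112/9.795 = 3.93 s.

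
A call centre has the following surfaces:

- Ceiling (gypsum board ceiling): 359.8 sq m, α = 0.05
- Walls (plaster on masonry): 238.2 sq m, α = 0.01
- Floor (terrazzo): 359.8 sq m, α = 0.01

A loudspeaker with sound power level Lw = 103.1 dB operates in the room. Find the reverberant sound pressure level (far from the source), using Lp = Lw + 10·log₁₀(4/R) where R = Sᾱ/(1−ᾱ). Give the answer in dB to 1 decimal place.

95.2 dB

A = 23.970 sabins; S = 957.8 sq m.
ᾱ = 23.970/957.8 = 0.0250; R = Sᾱ/(1−ᾱ) = 23.970/(1−0.0250) = 24.585 sq m.
Lp = 103.1 + 10·log₁₀(4/24.585) = 103.1 + (-7.89) = 95.2 dB.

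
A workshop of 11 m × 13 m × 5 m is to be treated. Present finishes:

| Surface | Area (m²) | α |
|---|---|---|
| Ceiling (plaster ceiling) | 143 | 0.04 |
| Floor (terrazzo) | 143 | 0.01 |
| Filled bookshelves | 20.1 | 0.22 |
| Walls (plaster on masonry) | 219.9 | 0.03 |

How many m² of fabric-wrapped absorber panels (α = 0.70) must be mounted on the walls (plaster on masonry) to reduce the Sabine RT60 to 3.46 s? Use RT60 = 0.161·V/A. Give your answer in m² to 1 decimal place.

22.5

Summing Sᵢαᵢ: 5.720 + 1.430 + 4.422 + 6.597 → A₁ = 18.169 sabins.
V = 715 m³. Target absorption A₂ = 0.161 × 715 / 3.46 = 33.270 sabins.
Absorption to add: 33.270 − 18.169 = 15.101 sabins.
Net gain per m²: Δα = 0.70 − 0.03 = 0.67.
Panel area = 15.101 / 0.67 = 22.5 m².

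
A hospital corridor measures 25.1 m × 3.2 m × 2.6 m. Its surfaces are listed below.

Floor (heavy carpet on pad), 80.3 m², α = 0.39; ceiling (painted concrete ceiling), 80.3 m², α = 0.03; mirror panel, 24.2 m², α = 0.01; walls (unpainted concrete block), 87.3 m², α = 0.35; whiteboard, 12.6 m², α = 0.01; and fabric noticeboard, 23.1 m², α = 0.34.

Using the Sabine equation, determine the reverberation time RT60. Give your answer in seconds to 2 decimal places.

0.46 sec

Equivalent absorption area: A = 80.3·0.39 + 80.3·0.03 + 24.2·0.01 + 87.3·0.35 + 12.6·0.01 + 23.1·0.34 = 72.503 m².
Volume V = 25.1 × 3.2 × 2.6 = 208.832 m³.
T = 0.161 V/A = 0.161·208.832/72.503 = 0.46 s.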